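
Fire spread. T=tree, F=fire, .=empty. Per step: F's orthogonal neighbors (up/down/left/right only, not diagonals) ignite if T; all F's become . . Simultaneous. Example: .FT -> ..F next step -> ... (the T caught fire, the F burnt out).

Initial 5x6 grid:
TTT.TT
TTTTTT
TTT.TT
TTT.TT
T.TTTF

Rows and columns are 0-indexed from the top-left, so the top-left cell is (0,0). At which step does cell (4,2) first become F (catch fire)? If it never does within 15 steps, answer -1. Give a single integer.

Step 1: cell (4,2)='T' (+2 fires, +1 burnt)
Step 2: cell (4,2)='T' (+3 fires, +2 burnt)
Step 3: cell (4,2)='F' (+3 fires, +3 burnt)
  -> target ignites at step 3
Step 4: cell (4,2)='.' (+3 fires, +3 burnt)
Step 5: cell (4,2)='.' (+4 fires, +3 burnt)
Step 6: cell (4,2)='.' (+3 fires, +4 burnt)
Step 7: cell (4,2)='.' (+4 fires, +3 burnt)
Step 8: cell (4,2)='.' (+2 fires, +4 burnt)
Step 9: cell (4,2)='.' (+1 fires, +2 burnt)
Step 10: cell (4,2)='.' (+0 fires, +1 burnt)
  fire out at step 10

3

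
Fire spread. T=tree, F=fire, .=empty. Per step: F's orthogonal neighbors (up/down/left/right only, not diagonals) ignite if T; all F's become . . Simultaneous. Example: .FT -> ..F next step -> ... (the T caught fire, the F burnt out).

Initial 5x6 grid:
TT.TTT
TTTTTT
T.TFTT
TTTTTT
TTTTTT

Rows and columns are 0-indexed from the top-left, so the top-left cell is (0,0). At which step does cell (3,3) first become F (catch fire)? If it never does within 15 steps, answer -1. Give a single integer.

Step 1: cell (3,3)='F' (+4 fires, +1 burnt)
  -> target ignites at step 1
Step 2: cell (3,3)='.' (+7 fires, +4 burnt)
Step 3: cell (3,3)='.' (+7 fires, +7 burnt)
Step 4: cell (3,3)='.' (+6 fires, +7 burnt)
Step 5: cell (3,3)='.' (+3 fires, +6 burnt)
Step 6: cell (3,3)='.' (+0 fires, +3 burnt)
  fire out at step 6

1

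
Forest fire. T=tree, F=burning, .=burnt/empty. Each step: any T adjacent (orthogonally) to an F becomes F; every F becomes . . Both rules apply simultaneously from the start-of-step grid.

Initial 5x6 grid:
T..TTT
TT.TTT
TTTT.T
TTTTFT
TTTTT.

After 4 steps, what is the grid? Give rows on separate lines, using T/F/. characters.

Step 1: 3 trees catch fire, 1 burn out
  T..TTT
  TT.TTT
  TTTT.T
  TTTF.F
  TTTTF.
Step 2: 4 trees catch fire, 3 burn out
  T..TTT
  TT.TTT
  TTTF.F
  TTF...
  TTTF..
Step 3: 5 trees catch fire, 4 burn out
  T..TTT
  TT.FTF
  TTF...
  TF....
  TTF...
Step 4: 6 trees catch fire, 5 burn out
  T..FTF
  TT..F.
  TF....
  F.....
  TF....

T..FTF
TT..F.
TF....
F.....
TF....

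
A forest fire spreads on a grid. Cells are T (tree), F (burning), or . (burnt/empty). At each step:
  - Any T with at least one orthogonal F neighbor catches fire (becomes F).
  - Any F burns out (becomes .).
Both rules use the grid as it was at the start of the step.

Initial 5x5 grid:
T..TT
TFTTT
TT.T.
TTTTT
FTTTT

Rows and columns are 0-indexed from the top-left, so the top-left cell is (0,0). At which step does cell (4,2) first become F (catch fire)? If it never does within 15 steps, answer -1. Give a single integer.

Step 1: cell (4,2)='T' (+5 fires, +2 burnt)
Step 2: cell (4,2)='F' (+5 fires, +5 burnt)
  -> target ignites at step 2
Step 3: cell (4,2)='.' (+5 fires, +5 burnt)
Step 4: cell (4,2)='.' (+3 fires, +5 burnt)
Step 5: cell (4,2)='.' (+1 fires, +3 burnt)
Step 6: cell (4,2)='.' (+0 fires, +1 burnt)
  fire out at step 6

2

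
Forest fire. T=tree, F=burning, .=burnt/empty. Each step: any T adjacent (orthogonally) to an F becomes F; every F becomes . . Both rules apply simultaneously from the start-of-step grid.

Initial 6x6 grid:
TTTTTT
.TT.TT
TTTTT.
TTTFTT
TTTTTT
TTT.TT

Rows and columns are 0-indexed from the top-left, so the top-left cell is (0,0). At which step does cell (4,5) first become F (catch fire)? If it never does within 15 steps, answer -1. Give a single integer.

Step 1: cell (4,5)='T' (+4 fires, +1 burnt)
Step 2: cell (4,5)='T' (+6 fires, +4 burnt)
Step 3: cell (4,5)='F' (+8 fires, +6 burnt)
  -> target ignites at step 3
Step 4: cell (4,5)='.' (+8 fires, +8 burnt)
Step 5: cell (4,5)='.' (+4 fires, +8 burnt)
Step 6: cell (4,5)='.' (+1 fires, +4 burnt)
Step 7: cell (4,5)='.' (+0 fires, +1 burnt)
  fire out at step 7

3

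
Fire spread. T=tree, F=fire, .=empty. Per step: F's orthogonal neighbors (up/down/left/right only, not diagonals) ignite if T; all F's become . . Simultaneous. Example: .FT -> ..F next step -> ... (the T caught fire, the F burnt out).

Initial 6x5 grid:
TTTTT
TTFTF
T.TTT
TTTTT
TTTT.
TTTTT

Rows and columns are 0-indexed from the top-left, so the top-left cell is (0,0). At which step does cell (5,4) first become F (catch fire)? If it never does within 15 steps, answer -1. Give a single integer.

Step 1: cell (5,4)='T' (+6 fires, +2 burnt)
Step 2: cell (5,4)='T' (+6 fires, +6 burnt)
Step 3: cell (5,4)='T' (+5 fires, +6 burnt)
Step 4: cell (5,4)='T' (+4 fires, +5 burnt)
Step 5: cell (5,4)='T' (+3 fires, +4 burnt)
Step 6: cell (5,4)='F' (+2 fires, +3 burnt)
  -> target ignites at step 6
Step 7: cell (5,4)='.' (+0 fires, +2 burnt)
  fire out at step 7

6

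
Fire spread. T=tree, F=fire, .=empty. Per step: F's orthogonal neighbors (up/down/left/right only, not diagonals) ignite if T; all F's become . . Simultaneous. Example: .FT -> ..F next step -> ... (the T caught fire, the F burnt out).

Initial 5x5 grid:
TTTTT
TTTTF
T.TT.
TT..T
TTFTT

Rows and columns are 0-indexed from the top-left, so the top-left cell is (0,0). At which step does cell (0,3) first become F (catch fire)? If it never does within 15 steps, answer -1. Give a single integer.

Step 1: cell (0,3)='T' (+4 fires, +2 burnt)
Step 2: cell (0,3)='F' (+6 fires, +4 burnt)
  -> target ignites at step 2
Step 3: cell (0,3)='.' (+5 fires, +6 burnt)
Step 4: cell (0,3)='.' (+3 fires, +5 burnt)
Step 5: cell (0,3)='.' (+1 fires, +3 burnt)
Step 6: cell (0,3)='.' (+0 fires, +1 burnt)
  fire out at step 6

2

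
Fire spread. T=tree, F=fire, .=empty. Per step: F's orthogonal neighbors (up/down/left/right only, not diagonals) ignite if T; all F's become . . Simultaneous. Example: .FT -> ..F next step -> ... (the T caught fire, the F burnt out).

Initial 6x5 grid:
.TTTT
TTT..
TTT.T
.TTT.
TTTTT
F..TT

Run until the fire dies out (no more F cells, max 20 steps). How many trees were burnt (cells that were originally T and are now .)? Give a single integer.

Answer: 20

Derivation:
Step 1: +1 fires, +1 burnt (F count now 1)
Step 2: +1 fires, +1 burnt (F count now 1)
Step 3: +2 fires, +1 burnt (F count now 2)
Step 4: +3 fires, +2 burnt (F count now 3)
Step 5: +6 fires, +3 burnt (F count now 6)
Step 6: +4 fires, +6 burnt (F count now 4)
Step 7: +1 fires, +4 burnt (F count now 1)
Step 8: +1 fires, +1 burnt (F count now 1)
Step 9: +1 fires, +1 burnt (F count now 1)
Step 10: +0 fires, +1 burnt (F count now 0)
Fire out after step 10
Initially T: 21, now '.': 29
Total burnt (originally-T cells now '.'): 20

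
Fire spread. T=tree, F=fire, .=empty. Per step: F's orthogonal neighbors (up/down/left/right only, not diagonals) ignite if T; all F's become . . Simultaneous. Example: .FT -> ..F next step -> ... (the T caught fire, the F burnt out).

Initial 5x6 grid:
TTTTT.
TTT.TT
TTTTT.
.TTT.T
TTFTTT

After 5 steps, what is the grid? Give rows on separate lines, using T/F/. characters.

Step 1: 3 trees catch fire, 1 burn out
  TTTTT.
  TTT.TT
  TTTTT.
  .TFT.T
  TF.FTT
Step 2: 5 trees catch fire, 3 burn out
  TTTTT.
  TTT.TT
  TTFTT.
  .F.F.T
  F...FT
Step 3: 4 trees catch fire, 5 burn out
  TTTTT.
  TTF.TT
  TF.FT.
  .....T
  .....F
Step 4: 5 trees catch fire, 4 burn out
  TTFTT.
  TF..TT
  F...F.
  .....F
  ......
Step 5: 4 trees catch fire, 5 burn out
  TF.FT.
  F...FT
  ......
  ......
  ......

TF.FT.
F...FT
......
......
......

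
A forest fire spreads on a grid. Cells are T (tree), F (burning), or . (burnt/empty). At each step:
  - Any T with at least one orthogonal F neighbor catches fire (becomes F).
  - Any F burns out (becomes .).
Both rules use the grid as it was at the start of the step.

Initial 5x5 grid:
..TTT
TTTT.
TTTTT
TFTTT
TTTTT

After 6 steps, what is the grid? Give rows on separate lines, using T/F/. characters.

Step 1: 4 trees catch fire, 1 burn out
  ..TTT
  TTTT.
  TFTTT
  F.FTT
  TFTTT
Step 2: 6 trees catch fire, 4 burn out
  ..TTT
  TFTT.
  F.FTT
  ...FT
  F.FTT
Step 3: 5 trees catch fire, 6 burn out
  ..TTT
  F.FT.
  ...FT
  ....F
  ...FT
Step 4: 4 trees catch fire, 5 burn out
  ..FTT
  ...F.
  ....F
  .....
  ....F
Step 5: 1 trees catch fire, 4 burn out
  ...FT
  .....
  .....
  .....
  .....
Step 6: 1 trees catch fire, 1 burn out
  ....F
  .....
  .....
  .....
  .....

....F
.....
.....
.....
.....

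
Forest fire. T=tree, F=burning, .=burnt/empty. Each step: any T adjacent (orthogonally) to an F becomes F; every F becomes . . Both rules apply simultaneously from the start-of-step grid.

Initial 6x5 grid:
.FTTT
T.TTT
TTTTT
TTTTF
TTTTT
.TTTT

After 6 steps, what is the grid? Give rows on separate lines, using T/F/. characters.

Step 1: 4 trees catch fire, 2 burn out
  ..FTT
  T.TTT
  TTTTF
  TTTF.
  TTTTF
  .TTTT
Step 2: 7 trees catch fire, 4 burn out
  ...FT
  T.FTF
  TTTF.
  TTF..
  TTTF.
  .TTTF
Step 3: 6 trees catch fire, 7 burn out
  ....F
  T..F.
  TTF..
  TF...
  TTF..
  .TTF.
Step 4: 4 trees catch fire, 6 burn out
  .....
  T....
  TF...
  F....
  TF...
  .TF..
Step 5: 3 trees catch fire, 4 burn out
  .....
  T....
  F....
  .....
  F....
  .F...
Step 6: 1 trees catch fire, 3 burn out
  .....
  F....
  .....
  .....
  .....
  .....

.....
F....
.....
.....
.....
.....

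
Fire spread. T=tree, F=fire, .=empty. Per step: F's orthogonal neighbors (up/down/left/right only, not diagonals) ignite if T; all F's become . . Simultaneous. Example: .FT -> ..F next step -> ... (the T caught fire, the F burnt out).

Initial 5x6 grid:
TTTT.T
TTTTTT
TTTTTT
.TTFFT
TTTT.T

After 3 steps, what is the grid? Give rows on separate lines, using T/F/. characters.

Step 1: 5 trees catch fire, 2 burn out
  TTTT.T
  TTTTTT
  TTTFFT
  .TF..F
  TTTF.T
Step 2: 7 trees catch fire, 5 burn out
  TTTT.T
  TTTFFT
  TTF..F
  .F....
  TTF..F
Step 3: 5 trees catch fire, 7 burn out
  TTTF.T
  TTF..F
  TF....
  ......
  TF....

TTTF.T
TTF..F
TF....
......
TF....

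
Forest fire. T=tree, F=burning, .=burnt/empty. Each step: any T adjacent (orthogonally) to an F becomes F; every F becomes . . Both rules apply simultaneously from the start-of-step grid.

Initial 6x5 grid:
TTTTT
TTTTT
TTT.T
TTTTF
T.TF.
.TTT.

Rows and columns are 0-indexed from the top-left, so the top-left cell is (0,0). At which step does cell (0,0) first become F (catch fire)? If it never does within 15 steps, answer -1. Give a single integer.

Step 1: cell (0,0)='T' (+4 fires, +2 burnt)
Step 2: cell (0,0)='T' (+3 fires, +4 burnt)
Step 3: cell (0,0)='T' (+5 fires, +3 burnt)
Step 4: cell (0,0)='T' (+4 fires, +5 burnt)
Step 5: cell (0,0)='T' (+4 fires, +4 burnt)
Step 6: cell (0,0)='T' (+2 fires, +4 burnt)
Step 7: cell (0,0)='F' (+1 fires, +2 burnt)
  -> target ignites at step 7
Step 8: cell (0,0)='.' (+0 fires, +1 burnt)
  fire out at step 8

7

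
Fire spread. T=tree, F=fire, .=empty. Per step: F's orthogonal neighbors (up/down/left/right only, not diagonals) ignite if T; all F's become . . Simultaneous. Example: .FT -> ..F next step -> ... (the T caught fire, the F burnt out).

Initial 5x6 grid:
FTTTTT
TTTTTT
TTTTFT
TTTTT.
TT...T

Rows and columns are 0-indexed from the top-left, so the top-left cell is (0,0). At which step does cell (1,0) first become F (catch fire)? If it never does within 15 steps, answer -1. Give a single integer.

Step 1: cell (1,0)='F' (+6 fires, +2 burnt)
  -> target ignites at step 1
Step 2: cell (1,0)='.' (+8 fires, +6 burnt)
Step 3: cell (1,0)='.' (+6 fires, +8 burnt)
Step 4: cell (1,0)='.' (+2 fires, +6 burnt)
Step 5: cell (1,0)='.' (+1 fires, +2 burnt)
Step 6: cell (1,0)='.' (+0 fires, +1 burnt)
  fire out at step 6

1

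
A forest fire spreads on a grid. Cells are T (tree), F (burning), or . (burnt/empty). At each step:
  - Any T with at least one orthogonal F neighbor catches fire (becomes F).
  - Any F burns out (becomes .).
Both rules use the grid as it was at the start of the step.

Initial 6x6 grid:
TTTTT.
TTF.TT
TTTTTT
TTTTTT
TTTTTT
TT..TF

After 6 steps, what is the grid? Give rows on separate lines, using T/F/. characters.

Step 1: 5 trees catch fire, 2 burn out
  TTFTT.
  TF..TT
  TTFTTT
  TTTTTT
  TTTTTF
  TT..F.
Step 2: 8 trees catch fire, 5 burn out
  TF.FT.
  F...TT
  TF.FTT
  TTFTTF
  TTTTF.
  TT....
Step 3: 10 trees catch fire, 8 burn out
  F...F.
  ....TT
  F...FF
  TF.FF.
  TTFF..
  TT....
Step 4: 4 trees catch fire, 10 burn out
  ......
  ....FF
  ......
  F.....
  TF....
  TT....
Step 5: 2 trees catch fire, 4 burn out
  ......
  ......
  ......
  ......
  F.....
  TF....
Step 6: 1 trees catch fire, 2 burn out
  ......
  ......
  ......
  ......
  ......
  F.....

......
......
......
......
......
F.....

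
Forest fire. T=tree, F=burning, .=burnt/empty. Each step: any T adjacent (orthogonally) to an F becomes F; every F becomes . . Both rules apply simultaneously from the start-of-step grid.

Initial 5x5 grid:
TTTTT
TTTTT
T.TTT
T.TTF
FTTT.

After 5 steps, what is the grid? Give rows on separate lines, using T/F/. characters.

Step 1: 4 trees catch fire, 2 burn out
  TTTTT
  TTTTT
  T.TTF
  F.TF.
  .FTT.
Step 2: 6 trees catch fire, 4 burn out
  TTTTT
  TTTTF
  F.TF.
  ..F..
  ..FF.
Step 3: 4 trees catch fire, 6 burn out
  TTTTF
  FTTF.
  ..F..
  .....
  .....
Step 4: 4 trees catch fire, 4 burn out
  FTTF.
  .FF..
  .....
  .....
  .....
Step 5: 2 trees catch fire, 4 burn out
  .FF..
  .....
  .....
  .....
  .....

.FF..
.....
.....
.....
.....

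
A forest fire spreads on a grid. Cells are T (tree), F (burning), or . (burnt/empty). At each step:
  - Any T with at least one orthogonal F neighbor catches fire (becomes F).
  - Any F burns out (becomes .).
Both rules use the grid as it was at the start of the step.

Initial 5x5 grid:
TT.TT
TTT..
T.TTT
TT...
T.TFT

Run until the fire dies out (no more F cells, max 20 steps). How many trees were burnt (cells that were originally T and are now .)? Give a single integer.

Answer: 2

Derivation:
Step 1: +2 fires, +1 burnt (F count now 2)
Step 2: +0 fires, +2 burnt (F count now 0)
Fire out after step 2
Initially T: 16, now '.': 11
Total burnt (originally-T cells now '.'): 2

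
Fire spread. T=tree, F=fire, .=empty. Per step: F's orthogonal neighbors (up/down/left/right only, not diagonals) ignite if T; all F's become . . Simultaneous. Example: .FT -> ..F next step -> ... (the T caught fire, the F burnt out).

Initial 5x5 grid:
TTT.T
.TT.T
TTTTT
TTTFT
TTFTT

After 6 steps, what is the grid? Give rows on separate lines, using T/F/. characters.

Step 1: 5 trees catch fire, 2 burn out
  TTT.T
  .TT.T
  TTTFT
  TTF.F
  TF.FT
Step 2: 5 trees catch fire, 5 burn out
  TTT.T
  .TT.T
  TTF.F
  TF...
  F...F
Step 3: 4 trees catch fire, 5 burn out
  TTT.T
  .TF.F
  TF...
  F....
  .....
Step 4: 4 trees catch fire, 4 burn out
  TTF.F
  .F...
  F....
  .....
  .....
Step 5: 1 trees catch fire, 4 burn out
  TF...
  .....
  .....
  .....
  .....
Step 6: 1 trees catch fire, 1 burn out
  F....
  .....
  .....
  .....
  .....

F....
.....
.....
.....
.....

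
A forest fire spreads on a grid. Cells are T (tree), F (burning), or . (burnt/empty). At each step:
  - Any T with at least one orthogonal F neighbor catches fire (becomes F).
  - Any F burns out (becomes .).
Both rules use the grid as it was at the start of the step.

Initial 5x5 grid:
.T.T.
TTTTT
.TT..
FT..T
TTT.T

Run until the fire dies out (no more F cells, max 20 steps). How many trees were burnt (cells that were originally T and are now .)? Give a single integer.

Step 1: +2 fires, +1 burnt (F count now 2)
Step 2: +2 fires, +2 burnt (F count now 2)
Step 3: +3 fires, +2 burnt (F count now 3)
Step 4: +3 fires, +3 burnt (F count now 3)
Step 5: +1 fires, +3 burnt (F count now 1)
Step 6: +2 fires, +1 burnt (F count now 2)
Step 7: +0 fires, +2 burnt (F count now 0)
Fire out after step 7
Initially T: 15, now '.': 23
Total burnt (originally-T cells now '.'): 13

Answer: 13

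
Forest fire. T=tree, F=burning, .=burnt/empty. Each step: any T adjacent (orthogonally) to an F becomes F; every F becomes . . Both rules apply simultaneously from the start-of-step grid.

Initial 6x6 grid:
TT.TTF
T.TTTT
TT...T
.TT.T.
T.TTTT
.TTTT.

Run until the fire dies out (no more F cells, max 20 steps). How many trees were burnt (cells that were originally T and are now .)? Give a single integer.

Step 1: +2 fires, +1 burnt (F count now 2)
Step 2: +3 fires, +2 burnt (F count now 3)
Step 3: +1 fires, +3 burnt (F count now 1)
Step 4: +1 fires, +1 burnt (F count now 1)
Step 5: +0 fires, +1 burnt (F count now 0)
Fire out after step 5
Initially T: 24, now '.': 19
Total burnt (originally-T cells now '.'): 7

Answer: 7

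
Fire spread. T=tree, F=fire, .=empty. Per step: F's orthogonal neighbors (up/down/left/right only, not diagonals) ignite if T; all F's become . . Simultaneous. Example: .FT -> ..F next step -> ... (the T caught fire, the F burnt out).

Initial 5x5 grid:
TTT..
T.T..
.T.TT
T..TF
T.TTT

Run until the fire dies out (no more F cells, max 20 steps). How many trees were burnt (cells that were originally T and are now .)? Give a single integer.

Answer: 6

Derivation:
Step 1: +3 fires, +1 burnt (F count now 3)
Step 2: +2 fires, +3 burnt (F count now 2)
Step 3: +1 fires, +2 burnt (F count now 1)
Step 4: +0 fires, +1 burnt (F count now 0)
Fire out after step 4
Initially T: 14, now '.': 17
Total burnt (originally-T cells now '.'): 6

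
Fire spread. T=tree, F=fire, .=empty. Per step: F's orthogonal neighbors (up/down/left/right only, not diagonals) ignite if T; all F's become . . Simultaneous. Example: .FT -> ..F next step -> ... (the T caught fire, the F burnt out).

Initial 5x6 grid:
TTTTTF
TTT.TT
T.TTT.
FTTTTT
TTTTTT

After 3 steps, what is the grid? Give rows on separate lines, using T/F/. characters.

Step 1: 5 trees catch fire, 2 burn out
  TTTTF.
  TTT.TF
  F.TTT.
  .FTTTT
  FTTTTT
Step 2: 5 trees catch fire, 5 burn out
  TTTF..
  FTT.F.
  ..TTT.
  ..FTTT
  .FTTTT
Step 3: 7 trees catch fire, 5 burn out
  FTF...
  .FT...
  ..FTF.
  ...FTT
  ..FTTT

FTF...
.FT...
..FTF.
...FTT
..FTTT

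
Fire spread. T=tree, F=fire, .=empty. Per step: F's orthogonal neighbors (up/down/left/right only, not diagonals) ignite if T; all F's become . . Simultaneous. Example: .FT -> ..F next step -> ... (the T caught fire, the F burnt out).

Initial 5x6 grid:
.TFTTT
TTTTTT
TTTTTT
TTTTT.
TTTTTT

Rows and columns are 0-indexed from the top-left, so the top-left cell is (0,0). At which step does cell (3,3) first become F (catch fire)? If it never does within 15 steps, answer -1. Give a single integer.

Step 1: cell (3,3)='T' (+3 fires, +1 burnt)
Step 2: cell (3,3)='T' (+4 fires, +3 burnt)
Step 3: cell (3,3)='T' (+6 fires, +4 burnt)
Step 4: cell (3,3)='F' (+6 fires, +6 burnt)
  -> target ignites at step 4
Step 5: cell (3,3)='.' (+5 fires, +6 burnt)
Step 6: cell (3,3)='.' (+2 fires, +5 burnt)
Step 7: cell (3,3)='.' (+1 fires, +2 burnt)
Step 8: cell (3,3)='.' (+0 fires, +1 burnt)
  fire out at step 8

4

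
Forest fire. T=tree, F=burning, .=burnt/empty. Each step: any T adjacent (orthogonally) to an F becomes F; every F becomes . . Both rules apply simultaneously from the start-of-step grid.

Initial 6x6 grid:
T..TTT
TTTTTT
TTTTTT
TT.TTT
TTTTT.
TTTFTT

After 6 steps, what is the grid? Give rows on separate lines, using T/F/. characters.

Step 1: 3 trees catch fire, 1 burn out
  T..TTT
  TTTTTT
  TTTTTT
  TT.TTT
  TTTFT.
  TTF.FT
Step 2: 5 trees catch fire, 3 burn out
  T..TTT
  TTTTTT
  TTTTTT
  TT.FTT
  TTF.F.
  TF...F
Step 3: 4 trees catch fire, 5 burn out
  T..TTT
  TTTTTT
  TTTFTT
  TT..FT
  TF....
  F.....
Step 4: 6 trees catch fire, 4 burn out
  T..TTT
  TTTFTT
  TTF.FT
  TF...F
  F.....
  ......
Step 5: 6 trees catch fire, 6 burn out
  T..FTT
  TTF.FT
  TF...F
  F.....
  ......
  ......
Step 6: 4 trees catch fire, 6 burn out
  T...FT
  TF...F
  F.....
  ......
  ......
  ......

T...FT
TF...F
F.....
......
......
......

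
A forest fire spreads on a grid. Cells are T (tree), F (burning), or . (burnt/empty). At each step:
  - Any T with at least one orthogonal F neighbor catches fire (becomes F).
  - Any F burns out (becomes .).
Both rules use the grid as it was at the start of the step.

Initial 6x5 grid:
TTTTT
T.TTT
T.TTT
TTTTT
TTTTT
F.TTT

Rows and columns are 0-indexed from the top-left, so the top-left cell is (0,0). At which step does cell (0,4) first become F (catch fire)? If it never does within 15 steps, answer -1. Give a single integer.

Step 1: cell (0,4)='T' (+1 fires, +1 burnt)
Step 2: cell (0,4)='T' (+2 fires, +1 burnt)
Step 3: cell (0,4)='T' (+3 fires, +2 burnt)
Step 4: cell (0,4)='T' (+4 fires, +3 burnt)
Step 5: cell (0,4)='T' (+5 fires, +4 burnt)
Step 6: cell (0,4)='T' (+5 fires, +5 burnt)
Step 7: cell (0,4)='T' (+3 fires, +5 burnt)
Step 8: cell (0,4)='T' (+2 fires, +3 burnt)
Step 9: cell (0,4)='F' (+1 fires, +2 burnt)
  -> target ignites at step 9
Step 10: cell (0,4)='.' (+0 fires, +1 burnt)
  fire out at step 10

9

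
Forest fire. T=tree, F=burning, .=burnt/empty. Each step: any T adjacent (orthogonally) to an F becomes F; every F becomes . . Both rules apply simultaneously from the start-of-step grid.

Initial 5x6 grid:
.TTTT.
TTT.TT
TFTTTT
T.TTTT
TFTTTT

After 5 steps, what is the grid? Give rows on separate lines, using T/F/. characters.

Step 1: 5 trees catch fire, 2 burn out
  .TTTT.
  TFT.TT
  F.FTTT
  T.TTTT
  F.FTTT
Step 2: 7 trees catch fire, 5 burn out
  .FTTT.
  F.F.TT
  ...FTT
  F.FTTT
  ...FTT
Step 3: 4 trees catch fire, 7 burn out
  ..FTT.
  ....TT
  ....FT
  ...FTT
  ....FT
Step 4: 5 trees catch fire, 4 burn out
  ...FT.
  ....FT
  .....F
  ....FT
  .....F
Step 5: 3 trees catch fire, 5 burn out
  ....F.
  .....F
  ......
  .....F
  ......

....F.
.....F
......
.....F
......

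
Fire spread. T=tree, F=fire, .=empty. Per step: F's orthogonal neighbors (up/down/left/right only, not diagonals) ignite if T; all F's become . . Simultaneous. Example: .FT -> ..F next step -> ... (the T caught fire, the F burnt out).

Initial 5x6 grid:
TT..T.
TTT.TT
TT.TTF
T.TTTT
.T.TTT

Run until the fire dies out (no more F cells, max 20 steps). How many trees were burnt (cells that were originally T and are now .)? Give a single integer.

Step 1: +3 fires, +1 burnt (F count now 3)
Step 2: +4 fires, +3 burnt (F count now 4)
Step 3: +3 fires, +4 burnt (F count now 3)
Step 4: +2 fires, +3 burnt (F count now 2)
Step 5: +0 fires, +2 burnt (F count now 0)
Fire out after step 5
Initially T: 21, now '.': 21
Total burnt (originally-T cells now '.'): 12

Answer: 12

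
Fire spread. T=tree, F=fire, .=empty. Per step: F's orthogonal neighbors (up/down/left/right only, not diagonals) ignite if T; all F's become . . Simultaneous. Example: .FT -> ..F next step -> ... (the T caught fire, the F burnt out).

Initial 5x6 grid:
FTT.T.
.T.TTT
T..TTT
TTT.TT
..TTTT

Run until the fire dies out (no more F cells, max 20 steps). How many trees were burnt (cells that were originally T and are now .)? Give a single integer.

Answer: 3

Derivation:
Step 1: +1 fires, +1 burnt (F count now 1)
Step 2: +2 fires, +1 burnt (F count now 2)
Step 3: +0 fires, +2 burnt (F count now 0)
Fire out after step 3
Initially T: 20, now '.': 13
Total burnt (originally-T cells now '.'): 3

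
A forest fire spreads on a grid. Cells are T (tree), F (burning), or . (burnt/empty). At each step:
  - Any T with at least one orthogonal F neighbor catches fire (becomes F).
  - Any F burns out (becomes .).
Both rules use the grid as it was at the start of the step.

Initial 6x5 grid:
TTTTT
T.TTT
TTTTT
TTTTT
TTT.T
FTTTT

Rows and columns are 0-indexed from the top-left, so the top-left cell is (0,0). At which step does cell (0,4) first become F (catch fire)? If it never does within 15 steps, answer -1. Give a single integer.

Step 1: cell (0,4)='T' (+2 fires, +1 burnt)
Step 2: cell (0,4)='T' (+3 fires, +2 burnt)
Step 3: cell (0,4)='T' (+4 fires, +3 burnt)
Step 4: cell (0,4)='T' (+4 fires, +4 burnt)
Step 5: cell (0,4)='T' (+4 fires, +4 burnt)
Step 6: cell (0,4)='T' (+4 fires, +4 burnt)
Step 7: cell (0,4)='T' (+3 fires, +4 burnt)
Step 8: cell (0,4)='T' (+2 fires, +3 burnt)
Step 9: cell (0,4)='F' (+1 fires, +2 burnt)
  -> target ignites at step 9
Step 10: cell (0,4)='.' (+0 fires, +1 burnt)
  fire out at step 10

9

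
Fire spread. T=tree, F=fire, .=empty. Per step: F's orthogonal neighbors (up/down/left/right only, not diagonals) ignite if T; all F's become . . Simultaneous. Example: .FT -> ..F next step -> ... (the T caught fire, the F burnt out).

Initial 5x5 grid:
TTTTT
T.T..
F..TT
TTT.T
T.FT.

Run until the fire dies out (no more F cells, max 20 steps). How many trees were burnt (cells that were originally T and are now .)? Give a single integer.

Step 1: +4 fires, +2 burnt (F count now 4)
Step 2: +3 fires, +4 burnt (F count now 3)
Step 3: +1 fires, +3 burnt (F count now 1)
Step 4: +1 fires, +1 burnt (F count now 1)
Step 5: +2 fires, +1 burnt (F count now 2)
Step 6: +1 fires, +2 burnt (F count now 1)
Step 7: +0 fires, +1 burnt (F count now 0)
Fire out after step 7
Initially T: 15, now '.': 22
Total burnt (originally-T cells now '.'): 12

Answer: 12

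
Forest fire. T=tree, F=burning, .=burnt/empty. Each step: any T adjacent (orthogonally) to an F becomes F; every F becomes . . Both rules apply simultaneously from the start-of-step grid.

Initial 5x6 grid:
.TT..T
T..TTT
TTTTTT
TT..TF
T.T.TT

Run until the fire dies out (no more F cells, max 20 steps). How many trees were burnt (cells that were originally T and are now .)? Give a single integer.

Answer: 17

Derivation:
Step 1: +3 fires, +1 burnt (F count now 3)
Step 2: +3 fires, +3 burnt (F count now 3)
Step 3: +3 fires, +3 burnt (F count now 3)
Step 4: +2 fires, +3 burnt (F count now 2)
Step 5: +1 fires, +2 burnt (F count now 1)
Step 6: +2 fires, +1 burnt (F count now 2)
Step 7: +2 fires, +2 burnt (F count now 2)
Step 8: +1 fires, +2 burnt (F count now 1)
Step 9: +0 fires, +1 burnt (F count now 0)
Fire out after step 9
Initially T: 20, now '.': 27
Total burnt (originally-T cells now '.'): 17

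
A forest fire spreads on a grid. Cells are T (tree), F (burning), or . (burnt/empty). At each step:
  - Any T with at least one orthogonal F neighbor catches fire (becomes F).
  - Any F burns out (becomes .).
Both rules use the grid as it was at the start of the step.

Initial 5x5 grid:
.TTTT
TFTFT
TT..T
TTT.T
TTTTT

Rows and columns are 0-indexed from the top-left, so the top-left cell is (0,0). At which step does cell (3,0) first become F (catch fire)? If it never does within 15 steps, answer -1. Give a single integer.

Step 1: cell (3,0)='T' (+6 fires, +2 burnt)
Step 2: cell (3,0)='T' (+5 fires, +6 burnt)
Step 3: cell (3,0)='F' (+4 fires, +5 burnt)
  -> target ignites at step 3
Step 4: cell (3,0)='.' (+3 fires, +4 burnt)
Step 5: cell (3,0)='.' (+1 fires, +3 burnt)
Step 6: cell (3,0)='.' (+0 fires, +1 burnt)
  fire out at step 6

3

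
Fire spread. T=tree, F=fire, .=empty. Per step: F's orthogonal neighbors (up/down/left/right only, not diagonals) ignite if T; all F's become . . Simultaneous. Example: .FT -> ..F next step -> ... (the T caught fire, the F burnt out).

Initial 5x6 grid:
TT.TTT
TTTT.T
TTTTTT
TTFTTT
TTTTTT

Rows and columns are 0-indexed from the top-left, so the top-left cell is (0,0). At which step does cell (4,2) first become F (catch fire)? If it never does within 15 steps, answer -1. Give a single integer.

Step 1: cell (4,2)='F' (+4 fires, +1 burnt)
  -> target ignites at step 1
Step 2: cell (4,2)='.' (+7 fires, +4 burnt)
Step 3: cell (4,2)='.' (+7 fires, +7 burnt)
Step 4: cell (4,2)='.' (+5 fires, +7 burnt)
Step 5: cell (4,2)='.' (+3 fires, +5 burnt)
Step 6: cell (4,2)='.' (+1 fires, +3 burnt)
Step 7: cell (4,2)='.' (+0 fires, +1 burnt)
  fire out at step 7

1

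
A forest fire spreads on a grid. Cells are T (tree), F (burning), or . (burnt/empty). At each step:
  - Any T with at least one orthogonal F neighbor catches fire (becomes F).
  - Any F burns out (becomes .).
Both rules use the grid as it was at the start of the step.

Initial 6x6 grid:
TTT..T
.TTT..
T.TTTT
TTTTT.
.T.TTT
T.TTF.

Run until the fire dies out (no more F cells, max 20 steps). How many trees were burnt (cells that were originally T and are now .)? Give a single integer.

Answer: 22

Derivation:
Step 1: +2 fires, +1 burnt (F count now 2)
Step 2: +4 fires, +2 burnt (F count now 4)
Step 3: +2 fires, +4 burnt (F count now 2)
Step 4: +3 fires, +2 burnt (F count now 3)
Step 5: +3 fires, +3 burnt (F count now 3)
Step 6: +3 fires, +3 burnt (F count now 3)
Step 7: +3 fires, +3 burnt (F count now 3)
Step 8: +1 fires, +3 burnt (F count now 1)
Step 9: +1 fires, +1 burnt (F count now 1)
Step 10: +0 fires, +1 burnt (F count now 0)
Fire out after step 10
Initially T: 24, now '.': 34
Total burnt (originally-T cells now '.'): 22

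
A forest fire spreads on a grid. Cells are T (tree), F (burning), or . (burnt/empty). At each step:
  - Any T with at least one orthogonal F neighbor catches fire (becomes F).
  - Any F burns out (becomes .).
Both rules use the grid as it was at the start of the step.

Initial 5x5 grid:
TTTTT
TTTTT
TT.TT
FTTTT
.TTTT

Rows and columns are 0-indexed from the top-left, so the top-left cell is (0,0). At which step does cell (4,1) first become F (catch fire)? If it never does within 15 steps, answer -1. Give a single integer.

Step 1: cell (4,1)='T' (+2 fires, +1 burnt)
Step 2: cell (4,1)='F' (+4 fires, +2 burnt)
  -> target ignites at step 2
Step 3: cell (4,1)='.' (+4 fires, +4 burnt)
Step 4: cell (4,1)='.' (+5 fires, +4 burnt)
Step 5: cell (4,1)='.' (+4 fires, +5 burnt)
Step 6: cell (4,1)='.' (+2 fires, +4 burnt)
Step 7: cell (4,1)='.' (+1 fires, +2 burnt)
Step 8: cell (4,1)='.' (+0 fires, +1 burnt)
  fire out at step 8

2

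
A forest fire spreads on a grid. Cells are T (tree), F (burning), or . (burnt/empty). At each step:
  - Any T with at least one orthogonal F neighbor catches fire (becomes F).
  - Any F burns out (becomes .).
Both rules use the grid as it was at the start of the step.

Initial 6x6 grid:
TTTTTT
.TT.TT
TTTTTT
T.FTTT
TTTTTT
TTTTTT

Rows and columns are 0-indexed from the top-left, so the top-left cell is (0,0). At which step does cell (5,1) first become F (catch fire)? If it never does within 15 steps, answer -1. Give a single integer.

Step 1: cell (5,1)='T' (+3 fires, +1 burnt)
Step 2: cell (5,1)='T' (+7 fires, +3 burnt)
Step 3: cell (5,1)='F' (+9 fires, +7 burnt)
  -> target ignites at step 3
Step 4: cell (5,1)='.' (+8 fires, +9 burnt)
Step 5: cell (5,1)='.' (+4 fires, +8 burnt)
Step 6: cell (5,1)='.' (+1 fires, +4 burnt)
Step 7: cell (5,1)='.' (+0 fires, +1 burnt)
  fire out at step 7

3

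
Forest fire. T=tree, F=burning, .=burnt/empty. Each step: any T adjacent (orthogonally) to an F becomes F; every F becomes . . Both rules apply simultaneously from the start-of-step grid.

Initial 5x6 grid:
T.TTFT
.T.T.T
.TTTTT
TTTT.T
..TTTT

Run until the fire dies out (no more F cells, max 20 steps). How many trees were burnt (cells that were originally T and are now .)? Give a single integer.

Answer: 20

Derivation:
Step 1: +2 fires, +1 burnt (F count now 2)
Step 2: +3 fires, +2 burnt (F count now 3)
Step 3: +2 fires, +3 burnt (F count now 2)
Step 4: +4 fires, +2 burnt (F count now 4)
Step 5: +4 fires, +4 burnt (F count now 4)
Step 6: +4 fires, +4 burnt (F count now 4)
Step 7: +1 fires, +4 burnt (F count now 1)
Step 8: +0 fires, +1 burnt (F count now 0)
Fire out after step 8
Initially T: 21, now '.': 29
Total burnt (originally-T cells now '.'): 20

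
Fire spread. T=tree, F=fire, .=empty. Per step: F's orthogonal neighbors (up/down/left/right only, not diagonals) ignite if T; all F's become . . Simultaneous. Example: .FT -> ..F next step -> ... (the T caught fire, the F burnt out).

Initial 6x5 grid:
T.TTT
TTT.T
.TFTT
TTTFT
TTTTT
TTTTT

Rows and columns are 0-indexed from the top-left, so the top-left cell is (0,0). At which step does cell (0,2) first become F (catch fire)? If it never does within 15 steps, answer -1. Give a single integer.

Step 1: cell (0,2)='T' (+6 fires, +2 burnt)
Step 2: cell (0,2)='F' (+7 fires, +6 burnt)
  -> target ignites at step 2
Step 3: cell (0,2)='.' (+7 fires, +7 burnt)
Step 4: cell (0,2)='.' (+4 fires, +7 burnt)
Step 5: cell (0,2)='.' (+1 fires, +4 burnt)
Step 6: cell (0,2)='.' (+0 fires, +1 burnt)
  fire out at step 6

2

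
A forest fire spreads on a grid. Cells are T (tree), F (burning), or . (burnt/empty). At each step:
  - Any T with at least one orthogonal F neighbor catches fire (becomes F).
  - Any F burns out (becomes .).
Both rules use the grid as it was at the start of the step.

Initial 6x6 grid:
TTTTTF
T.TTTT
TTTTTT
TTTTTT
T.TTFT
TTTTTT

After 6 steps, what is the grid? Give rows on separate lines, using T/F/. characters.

Step 1: 6 trees catch fire, 2 burn out
  TTTTF.
  T.TTTF
  TTTTTT
  TTTTFT
  T.TF.F
  TTTTFT
Step 2: 9 trees catch fire, 6 burn out
  TTTF..
  T.TTF.
  TTTTFF
  TTTF.F
  T.F...
  TTTF.F
Step 3: 5 trees catch fire, 9 burn out
  TTF...
  T.TF..
  TTTF..
  TTF...
  T.....
  TTF...
Step 4: 5 trees catch fire, 5 burn out
  TF....
  T.F...
  TTF...
  TF....
  T.....
  TF....
Step 5: 4 trees catch fire, 5 burn out
  F.....
  T.....
  TF....
  F.....
  T.....
  F.....
Step 6: 3 trees catch fire, 4 burn out
  ......
  F.....
  F.....
  ......
  F.....
  ......

......
F.....
F.....
......
F.....
......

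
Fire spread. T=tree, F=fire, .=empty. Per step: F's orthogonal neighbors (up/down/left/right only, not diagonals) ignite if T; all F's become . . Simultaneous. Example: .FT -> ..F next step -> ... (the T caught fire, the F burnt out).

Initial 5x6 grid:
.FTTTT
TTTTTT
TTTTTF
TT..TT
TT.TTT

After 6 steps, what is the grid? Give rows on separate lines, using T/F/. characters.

Step 1: 5 trees catch fire, 2 burn out
  ..FTTT
  TFTTTF
  TTTTF.
  TT..TF
  TT.TTT
Step 2: 9 trees catch fire, 5 burn out
  ...FTF
  F.FTF.
  TFTF..
  TT..F.
  TT.TTF
Step 3: 6 trees catch fire, 9 burn out
  ....F.
  ...F..
  F.F...
  TF....
  TT.TF.
Step 4: 3 trees catch fire, 6 burn out
  ......
  ......
  ......
  F.....
  TF.F..
Step 5: 1 trees catch fire, 3 burn out
  ......
  ......
  ......
  ......
  F.....
Step 6: 0 trees catch fire, 1 burn out
  ......
  ......
  ......
  ......
  ......

......
......
......
......
......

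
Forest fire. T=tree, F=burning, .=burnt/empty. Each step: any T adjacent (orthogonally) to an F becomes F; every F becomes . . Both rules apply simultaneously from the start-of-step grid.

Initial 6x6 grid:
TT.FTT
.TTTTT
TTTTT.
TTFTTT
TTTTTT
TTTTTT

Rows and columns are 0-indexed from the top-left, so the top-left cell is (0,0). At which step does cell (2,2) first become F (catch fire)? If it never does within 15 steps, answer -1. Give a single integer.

Step 1: cell (2,2)='F' (+6 fires, +2 burnt)
  -> target ignites at step 1
Step 2: cell (2,2)='.' (+10 fires, +6 burnt)
Step 3: cell (2,2)='.' (+9 fires, +10 burnt)
Step 4: cell (2,2)='.' (+4 fires, +9 burnt)
Step 5: cell (2,2)='.' (+2 fires, +4 burnt)
Step 6: cell (2,2)='.' (+0 fires, +2 burnt)
  fire out at step 6

1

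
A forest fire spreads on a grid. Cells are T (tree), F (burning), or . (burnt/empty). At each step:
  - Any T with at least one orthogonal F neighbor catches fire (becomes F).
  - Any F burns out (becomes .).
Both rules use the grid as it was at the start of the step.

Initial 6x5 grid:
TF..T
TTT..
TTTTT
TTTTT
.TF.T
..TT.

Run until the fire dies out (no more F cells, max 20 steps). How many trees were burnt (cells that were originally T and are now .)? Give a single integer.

Step 1: +5 fires, +2 burnt (F count now 5)
Step 2: +7 fires, +5 burnt (F count now 7)
Step 3: +4 fires, +7 burnt (F count now 4)
Step 4: +2 fires, +4 burnt (F count now 2)
Step 5: +0 fires, +2 burnt (F count now 0)
Fire out after step 5
Initially T: 19, now '.': 29
Total burnt (originally-T cells now '.'): 18

Answer: 18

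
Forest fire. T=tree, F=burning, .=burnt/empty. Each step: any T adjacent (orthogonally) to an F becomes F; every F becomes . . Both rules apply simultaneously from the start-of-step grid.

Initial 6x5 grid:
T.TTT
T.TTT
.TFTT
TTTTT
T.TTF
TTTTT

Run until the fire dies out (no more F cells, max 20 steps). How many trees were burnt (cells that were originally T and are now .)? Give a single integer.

Answer: 22

Derivation:
Step 1: +7 fires, +2 burnt (F count now 7)
Step 2: +7 fires, +7 burnt (F count now 7)
Step 3: +4 fires, +7 burnt (F count now 4)
Step 4: +3 fires, +4 burnt (F count now 3)
Step 5: +1 fires, +3 burnt (F count now 1)
Step 6: +0 fires, +1 burnt (F count now 0)
Fire out after step 6
Initially T: 24, now '.': 28
Total burnt (originally-T cells now '.'): 22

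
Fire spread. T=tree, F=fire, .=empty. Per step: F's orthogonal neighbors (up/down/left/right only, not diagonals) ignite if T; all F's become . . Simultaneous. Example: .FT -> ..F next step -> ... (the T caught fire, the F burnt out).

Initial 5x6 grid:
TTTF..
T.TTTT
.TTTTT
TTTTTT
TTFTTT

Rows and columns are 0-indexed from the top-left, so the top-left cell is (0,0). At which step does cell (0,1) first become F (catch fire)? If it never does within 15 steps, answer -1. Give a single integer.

Step 1: cell (0,1)='T' (+5 fires, +2 burnt)
Step 2: cell (0,1)='F' (+9 fires, +5 burnt)
  -> target ignites at step 2
Step 3: cell (0,1)='.' (+7 fires, +9 burnt)
Step 4: cell (0,1)='.' (+3 fires, +7 burnt)
Step 5: cell (0,1)='.' (+0 fires, +3 burnt)
  fire out at step 5

2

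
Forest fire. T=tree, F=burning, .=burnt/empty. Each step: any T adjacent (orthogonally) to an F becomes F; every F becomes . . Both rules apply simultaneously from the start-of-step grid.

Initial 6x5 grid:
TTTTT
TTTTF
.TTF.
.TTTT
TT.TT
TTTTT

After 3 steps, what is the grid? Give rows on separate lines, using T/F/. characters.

Step 1: 4 trees catch fire, 2 burn out
  TTTTF
  TTTF.
  .TF..
  .TTFT
  TT.TT
  TTTTT
Step 2: 6 trees catch fire, 4 burn out
  TTTF.
  TTF..
  .F...
  .TF.F
  TT.FT
  TTTTT
Step 3: 5 trees catch fire, 6 burn out
  TTF..
  TF...
  .....
  .F...
  TT..F
  TTTFT

TTF..
TF...
.....
.F...
TT..F
TTTFT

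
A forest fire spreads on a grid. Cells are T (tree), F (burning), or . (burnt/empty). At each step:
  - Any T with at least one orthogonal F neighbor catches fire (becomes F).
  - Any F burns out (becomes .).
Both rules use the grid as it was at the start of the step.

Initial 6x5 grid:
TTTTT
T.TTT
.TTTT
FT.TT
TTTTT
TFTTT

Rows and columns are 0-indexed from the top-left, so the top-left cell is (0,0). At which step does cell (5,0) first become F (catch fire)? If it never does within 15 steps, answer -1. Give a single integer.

Step 1: cell (5,0)='F' (+5 fires, +2 burnt)
  -> target ignites at step 1
Step 2: cell (5,0)='.' (+3 fires, +5 burnt)
Step 3: cell (5,0)='.' (+3 fires, +3 burnt)
Step 4: cell (5,0)='.' (+4 fires, +3 burnt)
Step 5: cell (5,0)='.' (+4 fires, +4 burnt)
Step 6: cell (5,0)='.' (+3 fires, +4 burnt)
Step 7: cell (5,0)='.' (+2 fires, +3 burnt)
Step 8: cell (5,0)='.' (+1 fires, +2 burnt)
Step 9: cell (5,0)='.' (+0 fires, +1 burnt)
  fire out at step 9

1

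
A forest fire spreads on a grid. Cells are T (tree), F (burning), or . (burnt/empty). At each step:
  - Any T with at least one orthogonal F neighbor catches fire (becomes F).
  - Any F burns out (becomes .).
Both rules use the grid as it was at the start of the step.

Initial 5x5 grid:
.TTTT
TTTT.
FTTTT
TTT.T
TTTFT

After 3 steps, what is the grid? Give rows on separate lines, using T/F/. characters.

Step 1: 5 trees catch fire, 2 burn out
  .TTTT
  FTTT.
  .FTTT
  FTT.T
  TTF.F
Step 2: 7 trees catch fire, 5 burn out
  .TTTT
  .FTT.
  ..FTT
  .FF.F
  FF...
Step 3: 4 trees catch fire, 7 burn out
  .FTTT
  ..FT.
  ...FF
  .....
  .....

.FTTT
..FT.
...FF
.....
.....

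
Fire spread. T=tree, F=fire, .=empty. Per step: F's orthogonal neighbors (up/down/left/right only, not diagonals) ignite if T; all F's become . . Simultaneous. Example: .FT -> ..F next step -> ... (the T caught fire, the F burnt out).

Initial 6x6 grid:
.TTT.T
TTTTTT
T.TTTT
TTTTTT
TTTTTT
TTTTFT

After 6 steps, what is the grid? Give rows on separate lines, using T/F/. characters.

Step 1: 3 trees catch fire, 1 burn out
  .TTT.T
  TTTTTT
  T.TTTT
  TTTTTT
  TTTTFT
  TTTF.F
Step 2: 4 trees catch fire, 3 burn out
  .TTT.T
  TTTTTT
  T.TTTT
  TTTTFT
  TTTF.F
  TTF...
Step 3: 5 trees catch fire, 4 burn out
  .TTT.T
  TTTTTT
  T.TTFT
  TTTF.F
  TTF...
  TF....
Step 4: 6 trees catch fire, 5 burn out
  .TTT.T
  TTTTFT
  T.TF.F
  TTF...
  TF....
  F.....
Step 5: 5 trees catch fire, 6 burn out
  .TTT.T
  TTTF.F
  T.F...
  TF....
  F.....
  ......
Step 6: 4 trees catch fire, 5 burn out
  .TTF.F
  TTF...
  T.....
  F.....
  ......
  ......

.TTF.F
TTF...
T.....
F.....
......
......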